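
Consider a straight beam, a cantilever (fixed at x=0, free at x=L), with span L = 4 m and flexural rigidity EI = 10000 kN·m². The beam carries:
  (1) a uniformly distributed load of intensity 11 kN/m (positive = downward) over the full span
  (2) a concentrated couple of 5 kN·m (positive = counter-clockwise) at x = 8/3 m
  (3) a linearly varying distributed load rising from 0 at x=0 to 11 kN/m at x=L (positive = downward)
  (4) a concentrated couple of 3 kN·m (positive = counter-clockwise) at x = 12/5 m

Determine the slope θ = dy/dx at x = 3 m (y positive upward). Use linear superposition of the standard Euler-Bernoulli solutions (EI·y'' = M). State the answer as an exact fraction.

θ(3) = -86999/4800000 rad

Load 1 — uniform load w=11 kN/m over full span:
  θ_1 = -wx(x²-3Lx+3L²)/(6EI) = -11·3·(3²-3·4·3+3·4²)/(6·10000) = -231/20000 rad
Load 2 — applied couple M₀=5 kN·m at a=8/3 m (b=L-a=4/3):
  θ_2 = M₀a/EI  [x>a] = 5·(8/3)/10000 = 1/750 rad
Load 3 — triangular load w₀=11 kN/m (0→w₀ over full span):
  θ_3 = (w₀Lx²/4-w₀L²x/3-w₀x⁴/(24L))/EI = (11·4·3²/4-11·4²·3/3-11·3⁴/(24·4))/10000 = -2761/320000 rad
Load 4 — applied couple M₀=3 kN·m at a=12/5 m (b=L-a=8/5):
  θ_4 = M₀a/EI  [x>a] = 3·(12/5)/10000 = 9/12500 rad
Superposition: θ = Σ θ_i = -86999/4800000 rad ≈ -0.018125 rad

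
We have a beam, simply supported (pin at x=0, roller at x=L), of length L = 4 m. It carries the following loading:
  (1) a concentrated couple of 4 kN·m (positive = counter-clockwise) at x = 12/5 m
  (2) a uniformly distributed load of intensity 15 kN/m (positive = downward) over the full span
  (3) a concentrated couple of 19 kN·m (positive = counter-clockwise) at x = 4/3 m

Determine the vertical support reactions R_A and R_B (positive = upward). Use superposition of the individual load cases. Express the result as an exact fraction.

Load 1 — applied couple M₀=4 kN·m at a=12/5 m (b=L-a=8/5):
  R_A = M₀/L = 4/4 = 1 kN
  R_B = -M₀/L = -4/4 = -1 kN
Load 2 — uniform load w=15 kN/m over full span:
  R_A = wL/2 = 15·4/2 = 30 kN
  R_B = wL/2 = 15·4/2 = 30 kN
Load 3 — applied couple M₀=19 kN·m at a=4/3 m (b=L-a=8/3):
  R_A = M₀/L = 19/4 kN
  R_B = -M₀/L = -19/4 kN
Superposition: R_A = 143/4 kN, R_B = 97/4 kN

R_A = 143/4 kN, R_B = 97/4 kN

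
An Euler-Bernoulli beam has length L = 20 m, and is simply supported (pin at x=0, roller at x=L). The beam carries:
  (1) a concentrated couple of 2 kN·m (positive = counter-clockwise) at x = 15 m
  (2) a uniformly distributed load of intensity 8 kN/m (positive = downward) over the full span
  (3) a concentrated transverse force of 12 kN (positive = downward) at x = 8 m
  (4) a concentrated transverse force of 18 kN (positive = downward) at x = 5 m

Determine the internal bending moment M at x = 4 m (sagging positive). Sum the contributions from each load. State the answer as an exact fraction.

M(4) = 1696/5 kN·m

Load 1 — applied couple M₀=2 kN·m at a=15 m (b=L-a=5):
  M_1 = M₀x/L  [x≤a] = 2·4/20 = 2/5 kN·m
Load 2 — uniform load w=8 kN/m over full span:
  M_2 = wx(L-x)/2 = 8·4·(20-4)/2 = 256 kN·m
Load 3 — point force P=12 kN at a=8 m (b=L-a=12):
  M_3 = Pbx/L  [x≤a] = 12·12·4/20 = 144/5 kN·m
Load 4 — point force P=18 kN at a=5 m (b=L-a=15):
  M_4 = Pbx/L  [x≤a] = 18·15·4/20 = 54 kN·m
Superposition: M = Σ M_i = 1696/5 kN·m ≈ 339.200000 kN·m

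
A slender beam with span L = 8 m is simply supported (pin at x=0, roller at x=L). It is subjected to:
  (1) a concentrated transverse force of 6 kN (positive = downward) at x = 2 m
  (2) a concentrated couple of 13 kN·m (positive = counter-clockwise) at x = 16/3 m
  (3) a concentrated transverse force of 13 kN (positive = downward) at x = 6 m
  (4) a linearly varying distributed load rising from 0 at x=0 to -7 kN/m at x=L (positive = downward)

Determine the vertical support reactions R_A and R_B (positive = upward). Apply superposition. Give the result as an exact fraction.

R_A = 1/24 kN, R_B = -217/24 kN

Load 1 — point force P=6 kN at a=2 m (b=L-a=6):
  R_A = Pb/L = 6·6/8 = 9/2 kN
  R_B = Pa/L = 6·2/8 = 3/2 kN
Load 2 — applied couple M₀=13 kN·m at a=16/3 m (b=L-a=8/3):
  R_A = M₀/L = 13/8 kN
  R_B = -M₀/L = -13/8 kN
Load 3 — point force P=13 kN at a=6 m (b=L-a=2):
  R_A = Pb/L = 13·2/8 = 13/4 kN
  R_B = Pa/L = 13·6/8 = 39/4 kN
Load 4 — triangular load w₀=-7 kN/m (0→w₀ over full span):
  R_A = w₀L/6 = (-7)·8/6 = -28/3 kN
  R_B = w₀L/3 = (-7)·8/3 = -56/3 kN
Superposition: R_A = 1/24 kN, R_B = -217/24 kN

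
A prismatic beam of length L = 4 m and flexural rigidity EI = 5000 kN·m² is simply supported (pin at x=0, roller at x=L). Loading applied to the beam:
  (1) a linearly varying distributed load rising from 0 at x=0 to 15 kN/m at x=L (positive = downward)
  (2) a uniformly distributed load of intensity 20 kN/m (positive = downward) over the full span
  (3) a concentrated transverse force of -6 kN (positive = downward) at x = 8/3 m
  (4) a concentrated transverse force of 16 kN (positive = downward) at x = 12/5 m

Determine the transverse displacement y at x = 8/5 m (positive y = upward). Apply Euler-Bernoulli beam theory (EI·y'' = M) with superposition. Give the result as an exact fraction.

y(8/5) = -1046296/52734375 m

Load 1 — triangular load w₀=15 kN/m (0→w₀ over full span):
  y_1 = -w₀x(7L⁴-10L²x²+3x⁴)/(360LEI) = -15·(8/5)·(7·4⁴-10·4²·(8/5)²+3·(8/5)⁴)/(360·4·5000) = -9128/1953125 m
Load 2 — uniform load w=20 kN/m over full span:
  y_2 = -wx(L³-2Lx²+x³)/(24EI) = -20·(8/5)·(4³-2·4·(8/5)²+(8/5)³)/(24·5000) = -992/78125 m
Load 3 — point force P=-6 kN at a=8/3 m (b=L-a=4/3):
  y_3 = -Pbx(L²-b²-x²)/(6LEI)  [x≤a] = -(-6)·(4/3)·(8/5)·(4²-(4/3)²-(8/5)²)/(6·4·5000) = 2624/2109375 m
Load 4 — point force P=16 kN at a=12/5 m (b=L-a=8/5):
  y_4 = -Pbx(L²-b²-x²)/(6LEI)  [x≤a] = -16·(8/5)·(8/5)·(4²-(8/5)²-(8/5)²)/(6·4·5000) = -4352/1171875 m
Superposition: y = Σ y_i = -1046296/52734375 m ≈ -0.019841 m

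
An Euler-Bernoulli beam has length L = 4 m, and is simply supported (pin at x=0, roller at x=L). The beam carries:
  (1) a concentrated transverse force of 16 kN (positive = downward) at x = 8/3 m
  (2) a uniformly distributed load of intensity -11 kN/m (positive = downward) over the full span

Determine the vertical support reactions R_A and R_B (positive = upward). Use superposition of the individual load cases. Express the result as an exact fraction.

R_A = -50/3 kN, R_B = -34/3 kN

Load 1 — point force P=16 kN at a=8/3 m (b=L-a=4/3):
  R_A = Pb/L = 16·(4/3)/4 = 16/3 kN
  R_B = Pa/L = 16·(8/3)/4 = 32/3 kN
Load 2 — uniform load w=-11 kN/m over full span:
  R_A = wL/2 = (-11)·4/2 = -22 kN
  R_B = wL/2 = (-11)·4/2 = -22 kN
Superposition: R_A = -50/3 kN, R_B = -34/3 kN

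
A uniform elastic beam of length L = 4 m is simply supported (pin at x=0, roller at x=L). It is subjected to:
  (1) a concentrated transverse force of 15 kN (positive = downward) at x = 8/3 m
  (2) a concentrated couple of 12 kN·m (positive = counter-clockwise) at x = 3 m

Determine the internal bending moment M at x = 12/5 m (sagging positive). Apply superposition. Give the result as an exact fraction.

Load 1 — point force P=15 kN at a=8/3 m (b=L-a=4/3):
  M_1 = Pbx/L  [x≤a] = 15·(4/3)·(12/5)/4 = 12 kN·m
Load 2 — applied couple M₀=12 kN·m at a=3 m (b=L-a=1):
  M_2 = M₀x/L  [x≤a] = 12·(12/5)/4 = 36/5 kN·m
Superposition: M = Σ M_i = 96/5 kN·m ≈ 19.200000 kN·m

M(12/5) = 96/5 kN·m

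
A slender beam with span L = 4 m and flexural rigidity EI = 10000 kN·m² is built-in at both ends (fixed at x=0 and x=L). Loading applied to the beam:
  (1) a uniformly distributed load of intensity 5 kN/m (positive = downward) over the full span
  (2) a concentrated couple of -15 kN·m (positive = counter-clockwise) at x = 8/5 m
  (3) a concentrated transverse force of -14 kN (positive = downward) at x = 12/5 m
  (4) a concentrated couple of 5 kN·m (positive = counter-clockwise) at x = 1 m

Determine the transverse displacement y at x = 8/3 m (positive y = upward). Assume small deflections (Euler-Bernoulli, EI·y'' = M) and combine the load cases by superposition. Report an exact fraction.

y(8/3) = -21247/607500000 m

Load 1 — uniform load w=5 kN/m over full span:
  y_1 = -wx²(L-x)²/(24EI) = -5·(8/3)²·(4-(8/3))²/(24·10000) = -8/30375 m
Load 2 — applied couple M₀=-15 kN·m at a=8/5 m (b=L-a=12/5):
  y_2 = (R_Ax³/6 - M_Ax²/2 - M₀(x-a)²/2)/EI  [x>a] with R_A=-27/5, M_A=-9/5 = ((-27/5)·(8/3)³/6 - (-9/5)·(8/3)²/2 - (-15)·((8/3)-(8/5))²/2)/10000 = -2/9375 m
Load 3 — point force P=-14 kN at a=12/5 m (b=L-a=8/5):
  y_3 = -Pa²(L-x)²(3bL-(3b+a)(L-x))/(6L³EI)  [x>a] = -(-14)·(12/5)²·(4-(8/3))²·(3·(8/5)·4-(3·(8/5)+(12/5))·(4-(8/3)))/(6·4³·10000) = 28/78125 m
Load 4 — applied couple M₀=5 kN·m at a=1 m (b=L-a=3):
  y_4 = (R_Ax³/6 - M_Ax²/2 - M₀(x-a)²/2)/EI  [x>a] with R_A=45/32, M_A=-15/16 = ((45/32)·(8/3)³/6 - (-15/16)·(8/3)²/2 - 5·((8/3)-1)²/2)/10000 = 1/12000 m
Superposition: y = Σ y_i = -21247/607500000 m ≈ -0.000035 m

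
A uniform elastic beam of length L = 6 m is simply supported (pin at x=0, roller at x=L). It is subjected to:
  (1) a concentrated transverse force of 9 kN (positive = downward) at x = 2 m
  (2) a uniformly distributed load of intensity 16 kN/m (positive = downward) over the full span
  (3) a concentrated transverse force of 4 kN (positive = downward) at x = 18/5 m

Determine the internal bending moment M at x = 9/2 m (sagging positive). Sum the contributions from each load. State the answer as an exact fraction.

M(9/2) = 621/10 kN·m

Load 1 — point force P=9 kN at a=2 m (b=L-a=4):
  M_1 = Pa(L-x)/L  [x>a] = 9·2·(6-(9/2))/6 = 9/2 kN·m
Load 2 — uniform load w=16 kN/m over full span:
  M_2 = wx(L-x)/2 = 16·(9/2)·(6-(9/2))/2 = 54 kN·m
Load 3 — point force P=4 kN at a=18/5 m (b=L-a=12/5):
  M_3 = Pa(L-x)/L  [x>a] = 4·(18/5)·(6-(9/2))/6 = 18/5 kN·m
Superposition: M = Σ M_i = 621/10 kN·m ≈ 62.100000 kN·m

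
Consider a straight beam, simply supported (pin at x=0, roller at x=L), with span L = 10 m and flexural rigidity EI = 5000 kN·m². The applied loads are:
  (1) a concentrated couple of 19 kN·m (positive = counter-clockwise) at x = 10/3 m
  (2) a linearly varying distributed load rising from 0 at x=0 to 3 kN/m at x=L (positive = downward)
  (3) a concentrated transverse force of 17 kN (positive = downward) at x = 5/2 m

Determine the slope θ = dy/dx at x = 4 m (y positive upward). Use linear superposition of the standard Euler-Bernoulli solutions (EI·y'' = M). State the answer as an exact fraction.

θ(4) = -5339/1440000 rad

Load 1 — applied couple M₀=19 kN·m at a=10/3 m (b=L-a=20/3):
  θ_1 = (M₀x²/(2L)-M₀(x-a)+C₁)/EI  [x>a] with C₁=M₀(3b²-L²)/(6L)=95/9 = (19·4²/(2·10)-19·(4-(10/3))+(95/9))/5000 = 589/225000 rad
Load 2 — triangular load w₀=3 kN/m (0→w₀ over full span):
  θ_2 = -w₀(7L⁴-30L²x²+15x⁴)/(360LEI) = -3·(7·10⁴-30·10²·4²+15·4⁴)/(360·10·5000) = -323/75000 rad
Load 3 — point force P=17 kN at a=5/2 m (b=L-a=15/2):
  θ_3 = -Pa(2L²-6Lx+3x²+a²)/(6LEI)  [x>a] = -17·(5/2)·(2·10²-6·10·4+3·4²+(5/2)²)/(6·10·5000) = -323/160000 rad
Superposition: θ = Σ θ_i = -5339/1440000 rad ≈ -0.003708 rad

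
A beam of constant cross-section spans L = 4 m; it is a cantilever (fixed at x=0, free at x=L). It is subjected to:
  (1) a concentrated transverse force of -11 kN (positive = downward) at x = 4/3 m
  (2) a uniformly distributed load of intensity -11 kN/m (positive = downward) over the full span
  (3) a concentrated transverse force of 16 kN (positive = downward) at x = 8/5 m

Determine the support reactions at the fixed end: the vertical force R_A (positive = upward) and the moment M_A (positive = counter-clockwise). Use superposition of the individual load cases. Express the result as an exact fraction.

Load 1 — point force P=-11 kN at a=4/3 m (b=L-a=8/3):
  R_A = P = (-11) = -11 kN
  M_A = Pa = (-11)·(4/3) = -44/3 kN·m
Load 2 — uniform load w=-11 kN/m over full span:
  R_A = wL = (-11)·4 = -44 kN
  M_A = wL²/2 = (-11)·4²/2 = -88 kN·m
Load 3 — point force P=16 kN at a=8/5 m (b=L-a=12/5):
  R_A = P = 16 kN
  M_A = Pa = 16·(8/5) = 128/5 kN·m
Superposition: R_A = -39 kN, M_A = -1156/15 kN·m

R_A = -39 kN, M_A = -1156/15 kN·m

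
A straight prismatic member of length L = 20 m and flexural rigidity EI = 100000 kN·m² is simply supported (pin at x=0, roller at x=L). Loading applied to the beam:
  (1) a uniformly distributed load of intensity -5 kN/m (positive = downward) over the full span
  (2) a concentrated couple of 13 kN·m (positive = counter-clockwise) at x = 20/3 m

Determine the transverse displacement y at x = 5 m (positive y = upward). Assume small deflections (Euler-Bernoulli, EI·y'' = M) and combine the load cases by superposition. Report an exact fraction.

y(5) = 10811/144000 m

Load 1 — uniform load w=-5 kN/m over full span:
  y_1 = -wx(L³-2Lx²+x³)/(24EI) = -(-5)·5·(20³-2·20·5²+5³)/(24·100000) = 19/256 m
Load 2 — applied couple M₀=13 kN·m at a=20/3 m (b=L-a=40/3):
  y_2 = (M₀x³/(6L)+C₁x)/EI  [x≤a] with C₁=M₀(3b²-L²)/(6L)=130/9 = (13·5³/(6·20)+(130/9)·5)/100000 = 247/288000 m
Superposition: y = Σ y_i = 10811/144000 m ≈ 0.075076 m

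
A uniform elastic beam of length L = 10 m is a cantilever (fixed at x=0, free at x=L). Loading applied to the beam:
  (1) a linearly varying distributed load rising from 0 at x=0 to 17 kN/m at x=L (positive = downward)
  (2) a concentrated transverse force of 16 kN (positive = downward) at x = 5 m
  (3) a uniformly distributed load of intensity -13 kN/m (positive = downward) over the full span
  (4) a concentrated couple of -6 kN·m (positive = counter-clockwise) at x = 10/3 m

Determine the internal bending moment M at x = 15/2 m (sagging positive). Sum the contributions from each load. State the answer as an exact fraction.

Load 1 — triangular load w₀=17 kN/m (0→w₀ over full span):
  M_1 = w₀Lx/2 - w₀L²/3 - w₀x³/(6L) = 17·10·(15/2)/2 - 17·10²/3 - 17·(15/2)³/(6·10) = -4675/96 kN·m
Load 2 — point force P=16 kN at a=5 m (b=L-a=5):
  M_2 = 0  [x>a] = 0 kN·m
Load 3 — uniform load w=-13 kN/m over full span:
  M_3 = -w(L-x)²/2 = -(-13)·(10-(15/2))²/2 = 325/8 kN·m
Load 4 — applied couple M₀=-6 kN·m at a=10/3 m (b=L-a=20/3):
  M_4 = 0  [x>a] = 0 kN·m
Superposition: M = Σ M_i = -775/96 kN·m ≈ -8.072917 kN·m

M(15/2) = -775/96 kN·m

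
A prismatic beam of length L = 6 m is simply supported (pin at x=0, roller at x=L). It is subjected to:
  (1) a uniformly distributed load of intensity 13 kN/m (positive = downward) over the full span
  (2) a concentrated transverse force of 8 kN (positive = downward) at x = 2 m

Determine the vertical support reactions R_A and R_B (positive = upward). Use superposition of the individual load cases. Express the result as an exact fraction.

Load 1 — uniform load w=13 kN/m over full span:
  R_A = wL/2 = 13·6/2 = 39 kN
  R_B = wL/2 = 13·6/2 = 39 kN
Load 2 — point force P=8 kN at a=2 m (b=L-a=4):
  R_A = Pb/L = 8·4/6 = 16/3 kN
  R_B = Pa/L = 8·2/6 = 8/3 kN
Superposition: R_A = 133/3 kN, R_B = 125/3 kN

R_A = 133/3 kN, R_B = 125/3 kN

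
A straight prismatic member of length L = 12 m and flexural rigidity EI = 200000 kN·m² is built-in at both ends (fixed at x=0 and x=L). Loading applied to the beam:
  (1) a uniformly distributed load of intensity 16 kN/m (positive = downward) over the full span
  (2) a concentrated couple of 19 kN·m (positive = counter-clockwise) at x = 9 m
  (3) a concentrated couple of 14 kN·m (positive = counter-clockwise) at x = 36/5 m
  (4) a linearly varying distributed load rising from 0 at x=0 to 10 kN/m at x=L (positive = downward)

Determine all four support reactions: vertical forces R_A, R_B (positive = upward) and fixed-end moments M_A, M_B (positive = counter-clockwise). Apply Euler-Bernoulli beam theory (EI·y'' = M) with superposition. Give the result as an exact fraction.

Load 1 — uniform load w=16 kN/m over full span:
  R_A = wL/2 = 16·12/2 = 96 kN
  M_A = wL²/12 = 16·12²/12 = 192 kN·m
  R_B = wL/2 = 16·12/2 = 96 kN
  M_B = -wL²/12 = -16·12²/12 = -192 kN·m
Load 2 — applied couple M₀=19 kN·m at a=9 m (b=L-a=3):
  R_A = 6M₀ab/L³ = 6·19·9·3/12³ = 57/32 kN
  M_A = M₀b(2a-b)/L² = 19·3·(2·9-3)/12² = 95/16 kN·m
  R_B = -6M₀ab/L³ = -6·19·9·3/12³ = -57/32 kN
  M_B = M₀a(2b-a)/L² = 19·9·(2·3-9)/12² = -57/16 kN·m
Load 3 — applied couple M₀=14 kN·m at a=36/5 m (b=L-a=24/5):
  R_A = 6M₀ab/L³ = 6·14·(36/5)·(24/5)/12³ = 42/25 kN
  M_A = M₀b(2a-b)/L² = 14·(24/5)·(2·(36/5)-(24/5))/12² = 112/25 kN·m
  R_B = -6M₀ab/L³ = -6·14·(36/5)·(24/5)/12³ = -42/25 kN
  M_B = M₀a(2b-a)/L² = 14·(36/5)·(2·(24/5)-(36/5))/12² = 42/25 kN·m
Load 4 — triangular load w₀=10 kN/m (0→w₀ over full span):
  R_A = 3w₀L/20 = 3·10·12/20 = 18 kN
  M_A = w₀L²/30 = 10·12²/30 = 48 kN·m
  R_B = 7w₀L/20 = 7·10·12/20 = 42 kN
  M_B = -w₀L²/20 = -10·12²/20 = -72 kN·m
Superposition: R_A = 93969/800 kN, M_A = 100167/400 kN·m, R_B = 107631/800 kN, M_B = -106353/400 kN·m

R_A = 93969/800 kN, M_A = 100167/400 kN·m, R_B = 107631/800 kN, M_B = -106353/400 kN·m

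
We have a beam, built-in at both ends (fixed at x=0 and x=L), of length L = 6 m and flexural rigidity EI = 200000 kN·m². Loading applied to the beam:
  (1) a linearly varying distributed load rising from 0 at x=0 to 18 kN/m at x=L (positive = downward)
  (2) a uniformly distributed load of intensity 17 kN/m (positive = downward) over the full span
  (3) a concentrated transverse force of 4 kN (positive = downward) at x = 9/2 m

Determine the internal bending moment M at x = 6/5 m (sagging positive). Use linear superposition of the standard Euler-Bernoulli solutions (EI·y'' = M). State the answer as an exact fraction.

Load 1 — triangular load w₀=18 kN/m (0→w₀ over full span):
  M_1 = 3w₀Lx/20 - w₀L²/30 - w₀x³/(6L) = 3·18·6·(6/5)/20 - 18·6²/30 - 18·(6/5)³/(6·6) = -378/125 kN·m
Load 2 — uniform load w=17 kN/m over full span:
  M_2 = wLx/2 - wL²/12 - wx²/2 = 17·6·(6/5)/2 - 17·6²/12 - 17·(6/5)²/2 = -51/25 kN·m
Load 3 — point force P=4 kN at a=9/2 m (b=L-a=3/2):
  M_3 = Pb²(3a+b)x/L³ - Pab²/L²  [x≤a] = 4·(3/2)²·(3·(9/2)+(3/2))·(6/5)/6³ - 4·(9/2)·(3/2)²/6² = -3/8 kN·m
Superposition: M = Σ M_i = -5439/1000 kN·m ≈ -5.439000 kN·m

M(6/5) = -5439/1000 kN·m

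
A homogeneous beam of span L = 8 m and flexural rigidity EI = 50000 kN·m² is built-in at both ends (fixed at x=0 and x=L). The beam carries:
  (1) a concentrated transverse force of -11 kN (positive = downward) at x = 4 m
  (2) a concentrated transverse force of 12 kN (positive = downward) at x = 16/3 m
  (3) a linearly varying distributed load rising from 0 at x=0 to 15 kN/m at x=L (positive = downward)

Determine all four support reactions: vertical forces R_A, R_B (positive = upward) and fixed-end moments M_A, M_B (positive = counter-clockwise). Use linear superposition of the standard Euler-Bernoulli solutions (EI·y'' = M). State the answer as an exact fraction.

R_A = 281/18 kN, M_A = 253/9 kN·m, R_B = 817/18 kN, M_B = -461/9 kN·m

Load 1 — point force P=-11 kN at a=4 m (b=L-a=4):
  R_A = Pb²(3a+b)/L³ = (-11)·4²·(3·4+4)/8³ = -11/2 kN
  M_A = Pab²/L² = (-11)·4·4²/8² = -11 kN·m
  R_B = Pa²(a+3b)/L³ = (-11)·4²·(4+3·4)/8³ = -11/2 kN
  M_B = -Pa²b/L² = -(-11)·4²·4/8² = 11 kN·m
Load 2 — point force P=12 kN at a=16/3 m (b=L-a=8/3):
  R_A = Pb²(3a+b)/L³ = 12·(8/3)²·(3·(16/3)+(8/3))/8³ = 28/9 kN
  M_A = Pab²/L² = 12·(16/3)·(8/3)²/8² = 64/9 kN·m
  R_B = Pa²(a+3b)/L³ = 12·(16/3)²·((16/3)+3·(8/3))/8³ = 80/9 kN
  M_B = -Pa²b/L² = -12·(16/3)²·(8/3)/8² = -128/9 kN·m
Load 3 — triangular load w₀=15 kN/m (0→w₀ over full span):
  R_A = 3w₀L/20 = 3·15·8/20 = 18 kN
  M_A = w₀L²/30 = 15·8²/30 = 32 kN·m
  R_B = 7w₀L/20 = 7·15·8/20 = 42 kN
  M_B = -w₀L²/20 = -15·8²/20 = -48 kN·m
Superposition: R_A = 281/18 kN, M_A = 253/9 kN·m, R_B = 817/18 kN, M_B = -461/9 kN·m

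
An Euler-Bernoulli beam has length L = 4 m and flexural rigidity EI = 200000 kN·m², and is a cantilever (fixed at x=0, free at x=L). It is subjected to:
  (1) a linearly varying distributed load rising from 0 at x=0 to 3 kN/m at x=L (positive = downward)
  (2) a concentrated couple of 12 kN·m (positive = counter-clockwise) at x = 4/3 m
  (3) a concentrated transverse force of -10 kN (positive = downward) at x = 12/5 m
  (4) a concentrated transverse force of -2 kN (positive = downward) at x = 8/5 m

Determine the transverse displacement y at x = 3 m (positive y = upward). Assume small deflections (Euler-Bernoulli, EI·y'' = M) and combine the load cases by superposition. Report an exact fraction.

y(3) = 241957/800000000 m

Load 1 — triangular load w₀=3 kN/m (0→w₀ over full span):
  y_1 = (w₀Lx³/12-w₀L²x²/6-w₀x⁵/(120L))/EI = (3·4·3³/12-3·4²·3²/6-3·3⁵/(120·4))/200000 = -7443/32000000 m
Load 2 — applied couple M₀=12 kN·m at a=4/3 m (b=L-a=8/3):
  y_2 = M₀a(2x-a)/(2EI)  [x>a] = 12·(4/3)·(2·3-(4/3))/(2·200000) = 7/37500 m
Load 3 — point force P=-10 kN at a=12/5 m (b=L-a=8/5):
  y_3 = -Pa²(3x-a)/(6EI)  [x>a] = -(-10)·(12/5)²·(3·3-(12/5))/(6·200000) = 99/312500 m
Load 4 — point force P=-2 kN at a=8/5 m (b=L-a=12/5):
  y_4 = -Pa²(3x-a)/(6EI)  [x>a] = -(-2)·(8/5)²·(3·3-(8/5))/(6·200000) = 37/1171875 m
Superposition: y = Σ y_i = 241957/800000000 m ≈ 0.000302 m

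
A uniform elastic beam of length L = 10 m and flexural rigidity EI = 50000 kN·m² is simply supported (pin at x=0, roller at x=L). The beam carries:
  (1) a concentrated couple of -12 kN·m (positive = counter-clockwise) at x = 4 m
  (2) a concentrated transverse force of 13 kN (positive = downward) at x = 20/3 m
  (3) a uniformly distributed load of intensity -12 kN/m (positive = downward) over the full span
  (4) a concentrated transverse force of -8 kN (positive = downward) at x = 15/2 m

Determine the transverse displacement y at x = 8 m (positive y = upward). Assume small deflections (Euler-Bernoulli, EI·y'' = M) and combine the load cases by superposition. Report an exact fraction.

y(8) = 679883/40500000 m

Load 1 — applied couple M₀=-12 kN·m at a=4 m (b=L-a=6):
  y_1 = (M₀x³/(6L)-M₀(x-a)²/2+C₁x)/EI  [x>a] with C₁=M₀(3b²-L²)/(6L)=-8/5 = ((-12)·8³/(6·10)-(-12)·(8-4)²/2+(-8/5)·8)/50000 = -6/15625 m
Load 2 — point force P=13 kN at a=20/3 m (b=L-a=10/3):
  y_2 = -Pa(L-x)(2Lx-a²-x²)/(6LEI)  [x>a] = -13·(20/3)·(10-8)·(2·10·8-(20/3)²-8²)/(6·10·50000) = -754/253125 m
Load 3 — uniform load w=-12 kN/m over full span:
  y_3 = -wx(L³-2Lx²+x³)/(24EI) = -(-12)·8·(10³-2·10·8²+8³)/(24·50000) = 58/3125 m
Load 4 — point force P=-8 kN at a=15/2 m (b=L-a=5/2):
  y_4 = -Pa(L-x)(2Lx-a²-x²)/(6LEI)  [x>a] = -(-8)·(15/2)·(10-8)·(2·10·8-(15/2)²-8²)/(6·10·50000) = 159/100000 m
Superposition: y = Σ y_i = 679883/40500000 m ≈ 0.016787 m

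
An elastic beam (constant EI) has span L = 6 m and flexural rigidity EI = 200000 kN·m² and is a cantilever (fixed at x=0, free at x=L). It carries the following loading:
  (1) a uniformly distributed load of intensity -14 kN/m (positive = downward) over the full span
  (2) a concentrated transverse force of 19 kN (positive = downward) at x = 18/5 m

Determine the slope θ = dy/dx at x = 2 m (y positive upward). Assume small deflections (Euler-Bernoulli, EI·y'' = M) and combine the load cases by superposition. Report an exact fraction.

Load 1 — uniform load w=-14 kN/m over full span:
  θ_1 = -wx(x²-3Lx+3L²)/(6EI) = -(-14)·2·(2²-3·6·2+3·6²)/(6·200000) = 133/75000 rad
Load 2 — point force P=19 kN at a=18/5 m (b=L-a=12/5):
  θ_2 = -Px(2a-x)/(2EI)  [x≤a] = -19·2·(2·(18/5)-2)/(2·200000) = -247/500000 rad
Superposition: θ = Σ θ_i = 1919/1500000 rad ≈ 0.001279 rad

θ(2) = 1919/1500000 rad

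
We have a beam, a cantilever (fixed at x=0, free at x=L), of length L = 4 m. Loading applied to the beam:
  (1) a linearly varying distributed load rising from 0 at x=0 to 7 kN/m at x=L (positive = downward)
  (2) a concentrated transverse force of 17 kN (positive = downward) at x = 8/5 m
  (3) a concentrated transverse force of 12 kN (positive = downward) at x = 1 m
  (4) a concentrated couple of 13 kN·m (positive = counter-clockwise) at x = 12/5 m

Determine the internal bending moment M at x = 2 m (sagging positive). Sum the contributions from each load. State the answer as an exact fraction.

M(2) = 4/3 kN·m

Load 1 — triangular load w₀=7 kN/m (0→w₀ over full span):
  M_1 = w₀Lx/2 - w₀L²/3 - w₀x³/(6L) = 7·4·2/2 - 7·4²/3 - 7·2³/(6·4) = -35/3 kN·m
Load 2 — point force P=17 kN at a=8/5 m (b=L-a=12/5):
  M_2 = 0  [x>a] = 0 kN·m
Load 3 — point force P=12 kN at a=1 m (b=L-a=3):
  M_3 = 0  [x>a] = 0 kN·m
Load 4 — applied couple M₀=13 kN·m at a=12/5 m (b=L-a=8/5):
  M_4 = M₀  [x≤a] = 13 = 13 kN·m
Superposition: M = Σ M_i = 4/3 kN·m ≈ 1.333333 kN·m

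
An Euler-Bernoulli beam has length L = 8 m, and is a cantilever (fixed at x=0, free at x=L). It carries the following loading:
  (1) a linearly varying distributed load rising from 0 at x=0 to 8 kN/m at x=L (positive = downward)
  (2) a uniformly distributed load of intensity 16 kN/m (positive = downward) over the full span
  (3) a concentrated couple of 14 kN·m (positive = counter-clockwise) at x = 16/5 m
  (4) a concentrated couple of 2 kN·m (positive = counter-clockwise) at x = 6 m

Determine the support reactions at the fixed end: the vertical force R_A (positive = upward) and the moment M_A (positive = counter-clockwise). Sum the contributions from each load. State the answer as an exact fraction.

Load 1 — triangular load w₀=8 kN/m (0→w₀ over full span):
  R_A = w₀L/2 = 8·8/2 = 32 kN
  M_A = w₀L²/3 = 8·8²/3 = 512/3 kN·m
Load 2 — uniform load w=16 kN/m over full span:
  R_A = wL = 16·8 = 128 kN
  M_A = wL²/2 = 16·8²/2 = 512 kN·m
Load 3 — applied couple M₀=14 kN·m at a=16/5 m (b=L-a=24/5):
  R_A = 0 kN
  M_A = -M₀ = -14 kN·m
Load 4 — applied couple M₀=2 kN·m at a=6 m (b=L-a=2):
  R_A = 0 kN
  M_A = -M₀ = -2 kN·m
Superposition: R_A = 160 kN, M_A = 2000/3 kN·m

R_A = 160 kN, M_A = 2000/3 kN·m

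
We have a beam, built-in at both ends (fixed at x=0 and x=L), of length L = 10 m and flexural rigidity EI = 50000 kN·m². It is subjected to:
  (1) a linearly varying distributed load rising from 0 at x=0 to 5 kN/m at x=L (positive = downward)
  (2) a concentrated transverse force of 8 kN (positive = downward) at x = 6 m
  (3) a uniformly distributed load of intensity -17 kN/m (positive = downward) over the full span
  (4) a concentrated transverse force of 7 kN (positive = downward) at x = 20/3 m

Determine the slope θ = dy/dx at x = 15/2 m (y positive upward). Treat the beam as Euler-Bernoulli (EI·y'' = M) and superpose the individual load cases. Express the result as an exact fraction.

Load 1 — triangular load w₀=5 kN/m (0→w₀ over full span):
  θ_1 = -w₀(2x(L-x)(L-2x)(x+2L)+x²(L-x)²)/(120LEI) = -5·(2·(15/2)·(10-(15/2))·(10-2·(15/2))·((15/2)+2·10)+(15/2)²·(10-(15/2))²)/(120·10·50000) = 41/102400 rad
Load 2 — point force P=8 kN at a=6 m (b=L-a=4):
  θ_2 = Pa²(L-x)(2bL-(3b+a)(L-x))/(2L³EI)  [x>a] = 8·6²·(10-(15/2))·(2·4·10-(3·4+6)·(10-(15/2)))/(2·10³·50000) = 63/250000 rad
Load 3 — uniform load w=-17 kN/m over full span:
  θ_3 = -wx(L-x)(L-2x)/(12EI) = -(-17)·(15/2)·(10-(15/2))·(10-2·(15/2))/(12·50000) = -17/6400 rad
Load 4 — point force P=7 kN at a=20/3 m (b=L-a=10/3):
  θ_4 = Pa²(L-x)(2bL-(3b+a)(L-x))/(2L³EI)  [x>a] = 7·(20/3)²·(10-(15/2))·(2·(10/3)·10-(3·(10/3)+(20/3))·(10-(15/2)))/(2·10³·50000) = 7/36000 rad
Superposition: θ = Σ θ_i = -1042223/576000000 rad ≈ -0.001809 rad

θ(15/2) = -1042223/576000000 rad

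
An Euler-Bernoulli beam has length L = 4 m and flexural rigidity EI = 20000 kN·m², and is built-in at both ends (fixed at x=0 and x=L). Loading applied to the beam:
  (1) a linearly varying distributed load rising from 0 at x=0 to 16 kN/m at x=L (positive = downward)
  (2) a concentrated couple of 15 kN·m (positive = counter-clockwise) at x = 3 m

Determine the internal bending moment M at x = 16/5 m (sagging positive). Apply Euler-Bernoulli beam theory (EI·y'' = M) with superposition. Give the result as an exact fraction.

Load 1 — triangular load w₀=16 kN/m (0→w₀ over full span):
  M_1 = 3w₀Lx/20 - w₀L²/30 - w₀x³/(6L) = 3·16·4·(16/5)/20 - 16·4²/30 - 16·(16/5)³/(6·4) = 128/375 kN·m
Load 2 — applied couple M₀=15 kN·m at a=3 m (b=L-a=1):
  M_2 = R_Ax - M_A - M₀  [x>a] with R_A=135/32, M_A=75/16 = (135/32)·(16/5) - (75/16) - 15 = -99/16 kN·m
Superposition: M = Σ M_i = -35077/6000 kN·m ≈ -5.846167 kN·m

M(16/5) = -35077/6000 kN·m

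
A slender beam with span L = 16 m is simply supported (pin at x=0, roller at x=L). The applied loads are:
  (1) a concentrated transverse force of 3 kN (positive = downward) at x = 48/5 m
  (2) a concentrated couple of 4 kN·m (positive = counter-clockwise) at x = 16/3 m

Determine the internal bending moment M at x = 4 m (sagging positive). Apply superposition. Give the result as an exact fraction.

Load 1 — point force P=3 kN at a=48/5 m (b=L-a=32/5):
  M_1 = Pbx/L  [x≤a] = 3·(32/5)·4/16 = 24/5 kN·m
Load 2 — applied couple M₀=4 kN·m at a=16/3 m (b=L-a=32/3):
  M_2 = M₀x/L  [x≤a] = 4·4/16 = 1 kN·m
Superposition: M = Σ M_i = 29/5 kN·m ≈ 5.800000 kN·m

M(4) = 29/5 kN·m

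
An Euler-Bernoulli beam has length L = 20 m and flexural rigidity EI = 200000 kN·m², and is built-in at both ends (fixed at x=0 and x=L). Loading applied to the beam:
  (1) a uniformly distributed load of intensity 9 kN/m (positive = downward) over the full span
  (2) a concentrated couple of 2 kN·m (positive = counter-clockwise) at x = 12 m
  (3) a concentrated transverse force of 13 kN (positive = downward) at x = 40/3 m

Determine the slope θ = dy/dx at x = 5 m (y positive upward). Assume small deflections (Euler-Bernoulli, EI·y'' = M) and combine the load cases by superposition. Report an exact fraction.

θ(5) = -9271/3000000 rad

Load 1 — uniform load w=9 kN/m over full span:
  θ_1 = -wx(L-x)(L-2x)/(12EI) = -9·5·(20-5)·(20-2·5)/(12·200000) = -9/3200 rad
Load 2 — applied couple M₀=2 kN·m at a=12 m (b=L-a=8):
  θ_2 = (R_Ax²/2 - M_Ax)/EI  [x≤a] with R_A=18/125, M_A=16/25 = ((18/125)·5²/2 - (16/25)·5)/200000 = -7/1000000 rad
Load 3 — point force P=13 kN at a=40/3 m (b=L-a=20/3):
  θ_3 = -Pb²x(2aL-(3a+b)x)/(2L³EI)  [x≤a] = -13·(20/3)²·5·(2·(40/3)·20-(3·(40/3)+(20/3))·5)/(2·20³·200000) = -13/48000 rad
Superposition: θ = Σ θ_i = -9271/3000000 rad ≈ -0.003090 rad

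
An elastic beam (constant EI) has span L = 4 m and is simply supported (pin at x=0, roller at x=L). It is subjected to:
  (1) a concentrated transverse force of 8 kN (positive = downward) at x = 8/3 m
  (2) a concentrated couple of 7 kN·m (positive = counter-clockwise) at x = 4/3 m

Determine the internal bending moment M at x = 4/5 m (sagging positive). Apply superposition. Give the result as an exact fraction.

Load 1 — point force P=8 kN at a=8/3 m (b=L-a=4/3):
  M_1 = Pbx/L  [x≤a] = 8·(4/3)·(4/5)/4 = 32/15 kN·m
Load 2 — applied couple M₀=7 kN·m at a=4/3 m (b=L-a=8/3):
  M_2 = M₀x/L  [x≤a] = 7·(4/5)/4 = 7/5 kN·m
Superposition: M = Σ M_i = 53/15 kN·m ≈ 3.533333 kN·m

M(4/5) = 53/15 kN·m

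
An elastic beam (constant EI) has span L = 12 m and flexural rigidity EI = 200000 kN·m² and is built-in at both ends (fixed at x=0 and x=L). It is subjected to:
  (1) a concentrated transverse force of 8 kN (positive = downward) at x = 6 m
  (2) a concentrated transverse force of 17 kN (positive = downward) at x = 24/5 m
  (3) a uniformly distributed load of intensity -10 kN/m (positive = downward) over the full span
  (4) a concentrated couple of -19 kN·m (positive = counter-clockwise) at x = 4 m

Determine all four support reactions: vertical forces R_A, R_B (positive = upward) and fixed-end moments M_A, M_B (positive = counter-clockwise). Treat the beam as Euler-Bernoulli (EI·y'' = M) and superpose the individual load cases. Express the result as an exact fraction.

Load 1 — point force P=8 kN at a=6 m (b=L-a=6):
  R_A = Pb²(3a+b)/L³ = 8·6²·(3·6+6)/12³ = 4 kN
  M_A = Pab²/L² = 8·6·6²/12² = 12 kN·m
  R_B = Pa²(a+3b)/L³ = 8·6²·(6+3·6)/12³ = 4 kN
  M_B = -Pa²b/L² = -8·6²·6/12² = -12 kN·m
Load 2 — point force P=17 kN at a=24/5 m (b=L-a=36/5):
  R_A = Pb²(3a+b)/L³ = 17·(36/5)²·(3·(24/5)+(36/5))/12³ = 1377/125 kN
  M_A = Pab²/L² = 17·(24/5)·(36/5)²/12² = 3672/125 kN·m
  R_B = Pa²(a+3b)/L³ = 17·(24/5)²·((24/5)+3·(36/5))/12³ = 748/125 kN
  M_B = -Pa²b/L² = -17·(24/5)²·(36/5)/12² = -2448/125 kN·m
Load 3 — uniform load w=-10 kN/m over full span:
  R_A = wL/2 = (-10)·12/2 = -60 kN
  M_A = wL²/12 = (-10)·12²/12 = -120 kN·m
  R_B = wL/2 = (-10)·12/2 = -60 kN
  M_B = -wL²/12 = -(-10)·12²/12 = 120 kN·m
Load 4 — applied couple M₀=-19 kN·m at a=4 m (b=L-a=8):
  R_A = 6M₀ab/L³ = 6·(-19)·4·8/12³ = -19/9 kN
  M_A = M₀b(2a-b)/L² = (-19)·8·(2·4-8)/12² = 0 kN·m
  R_B = -6M₀ab/L³ = -6·(-19)·4·8/12³ = 19/9 kN
  M_B = M₀a(2b-a)/L² = (-19)·4·(2·8-4)/12² = -19/3 kN·m
Superposition: R_A = -52982/1125 kN, M_A = -9828/125 kN·m, R_B = -53893/1125 kN, M_B = 30781/375 kN·m

R_A = -52982/1125 kN, M_A = -9828/125 kN·m, R_B = -53893/1125 kN, M_B = 30781/375 kN·m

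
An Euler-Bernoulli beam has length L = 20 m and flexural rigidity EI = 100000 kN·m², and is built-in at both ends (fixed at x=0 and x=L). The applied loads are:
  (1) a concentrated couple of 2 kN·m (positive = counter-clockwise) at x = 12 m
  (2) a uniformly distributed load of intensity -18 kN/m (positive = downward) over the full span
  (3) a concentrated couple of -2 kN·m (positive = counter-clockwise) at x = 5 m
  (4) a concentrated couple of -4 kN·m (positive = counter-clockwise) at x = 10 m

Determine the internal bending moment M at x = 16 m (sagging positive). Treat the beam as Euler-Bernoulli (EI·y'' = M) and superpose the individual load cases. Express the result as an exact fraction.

Load 1 — applied couple M₀=2 kN·m at a=12 m (b=L-a=8):
  M_1 = R_Ax - M_A - M₀  [x>a] with R_A=18/125, M_A=16/25 = (18/125)·16 - (16/25) - 2 = -42/125 kN·m
Load 2 — uniform load w=-18 kN/m over full span:
  M_2 = wLx/2 - wL²/12 - wx²/2 = (-18)·20·16/2 - (-18)·20²/12 - (-18)·16²/2 = 24 kN·m
Load 3 — applied couple M₀=-2 kN·m at a=5 m (b=L-a=15):
  M_3 = R_Ax - M_A - M₀  [x>a] with R_A=-9/80, M_A=3/8 = (-9/80)·16 - (3/8) - (-2) = -7/40 kN·m
Load 4 — applied couple M₀=-4 kN·m at a=10 m (b=L-a=10):
  M_4 = R_Ax - M_A - M₀  [x>a] with R_A=-3/10, M_A=-1 = (-3/10)·16 - (-1) - (-4) = 1/5 kN·m
Superposition: M = Σ M_i = 23689/1000 kN·m ≈ 23.689000 kN·m

M(16) = 23689/1000 kN·m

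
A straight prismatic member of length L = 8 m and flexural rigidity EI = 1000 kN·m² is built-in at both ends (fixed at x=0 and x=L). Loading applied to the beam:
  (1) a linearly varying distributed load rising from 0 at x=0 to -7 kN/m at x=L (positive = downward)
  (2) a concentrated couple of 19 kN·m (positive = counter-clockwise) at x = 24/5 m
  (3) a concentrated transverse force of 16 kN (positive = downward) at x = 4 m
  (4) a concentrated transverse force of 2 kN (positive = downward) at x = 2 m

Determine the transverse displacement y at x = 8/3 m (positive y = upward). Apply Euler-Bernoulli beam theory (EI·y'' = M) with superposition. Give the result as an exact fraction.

Load 1 — triangular load w₀=-7 kN/m (0→w₀ over full span):
  y_1 = -w₀x²(L-x)²(x+2L)/(120LEI) = -(-7)·(8/3)²·(8-(8/3))²·((8/3)+2·8)/(120·8·1000) = 12544/455625 m
Load 2 — applied couple M₀=19 kN·m at a=24/5 m (b=L-a=16/5):
  y_2 = (R_Ax³/6 - M_Ax²/2)/EI  [x≤a] with R_A=171/50, M_A=152/25 = ((171/50)·(8/3)³/6 - (152/25)·(8/3)²/2)/1000 = -304/28125 m
Load 3 — point force P=16 kN at a=4 m (b=L-a=4):
  y_3 = -Pb²x²(3aL-(3a+b)x)/(6L³EI)  [x≤a] = -16·4²·(8/3)²·(3·4·8-(3·4+4)·(8/3))/(6·8³·1000) = -64/2025 m
Load 4 — point force P=2 kN at a=2 m (b=L-a=6):
  y_4 = -Pa²(L-x)²(3bL-(3b+a)(L-x))/(6L³EI)  [x>a] = -2·2²·(8-(8/3))²·(3·6·8-(3·6+2)·(8-(8/3)))/(6·8³·1000) = -28/10125 m
Superposition: y = Σ y_i = -40204/2278125 m ≈ -0.017648 m

y(8/3) = -40204/2278125 m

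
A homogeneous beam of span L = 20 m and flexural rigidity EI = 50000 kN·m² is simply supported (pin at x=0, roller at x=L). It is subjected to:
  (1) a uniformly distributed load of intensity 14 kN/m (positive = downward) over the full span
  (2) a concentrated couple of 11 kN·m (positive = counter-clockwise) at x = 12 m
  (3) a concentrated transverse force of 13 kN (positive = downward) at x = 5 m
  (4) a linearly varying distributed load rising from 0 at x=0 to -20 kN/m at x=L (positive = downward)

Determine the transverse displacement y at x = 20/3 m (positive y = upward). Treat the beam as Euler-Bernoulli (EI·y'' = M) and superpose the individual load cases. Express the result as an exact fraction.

y(20/3) = -6791239/36450000 m

Load 1 — uniform load w=14 kN/m over full span:
  y_1 = -wx(L³-2Lx²+x³)/(24EI) = -14·(20/3)·(20³-2·20·(20/3)²+(20/3)³)/(24·50000) = -616/1215 m
Load 2 — applied couple M₀=11 kN·m at a=12 m (b=L-a=8):
  y_2 = (M₀x³/(6L)+C₁x)/EI  [x≤a] with C₁=M₀(3b²-L²)/(6L)=-286/15 = (11·(20/3)³/(6·20)+(-286/15)·(20/3))/50000 = -506/253125 m
Load 3 — point force P=13 kN at a=5 m (b=L-a=15):
  y_3 = -Pa(L-x)(2Lx-a²-x²)/(6LEI)  [x>a] = -13·5·(20-(20/3))·(2·20·(20/3)-5²-(20/3)²)/(6·20·50000) = -923/32400 m
Load 4 — triangular load w₀=-20 kN/m (0→w₀ over full span):
  y_4 = -w₀x(7L⁴-10L²x²+3x⁴)/(360LEI) = -(-20)·(20/3)·(7·20⁴-10·20²·(20/3)²+3·(20/3)⁴)/(360·20·50000) = 256/729 m
Superposition: y = Σ y_i = -6791239/36450000 m ≈ -0.186317 m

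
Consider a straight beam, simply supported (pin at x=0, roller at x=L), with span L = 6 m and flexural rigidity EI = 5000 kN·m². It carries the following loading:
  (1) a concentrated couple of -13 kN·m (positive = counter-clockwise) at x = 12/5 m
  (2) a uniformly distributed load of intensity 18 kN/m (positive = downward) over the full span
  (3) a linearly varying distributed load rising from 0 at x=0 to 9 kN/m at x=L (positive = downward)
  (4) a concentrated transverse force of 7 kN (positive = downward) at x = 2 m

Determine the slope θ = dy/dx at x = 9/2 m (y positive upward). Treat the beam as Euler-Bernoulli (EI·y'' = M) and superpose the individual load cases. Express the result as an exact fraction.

θ(9/2) = 8825071/288000000 rad

Load 1 — applied couple M₀=-13 kN·m at a=12/5 m (b=L-a=18/5):
  θ_1 = (M₀x²/(2L)-M₀(x-a)+C₁)/EI  [x>a] with C₁=M₀(3b²-L²)/(6L)=-26/25 = ((-13)·(9/2)²/(2·6)-(-13)·((9/2)-(12/5))+(-26/25))/5000 = 1729/2000000 rad
Load 2 — uniform load w=18 kN/m over full span:
  θ_2 = -w(L³-6Lx²+4x³)/(24EI) = -18·(6³-6·6·(9/2)²+4·(9/2)³)/(24·5000) = 891/40000 rad
Load 3 — triangular load w₀=9 kN/m (0→w₀ over full span):
  θ_3 = -w₀(7L⁴-30L²x²+15x⁴)/(360LEI) = -9·(7·6⁴-30·6²·(9/2)²+15·(9/2)⁴)/(360·6·5000) = 35451/6400000 rad
Load 4 — point force P=7 kN at a=2 m (b=L-a=4):
  θ_4 = -Pa(2L²-6Lx+3x²+a²)/(6LEI)  [x>a] = -7·2·(2·6²-6·6·(9/2)+3·(9/2)²+2²)/(6·6·5000) = 707/360000 rad
Superposition: θ = Σ θ_i = 8825071/288000000 rad ≈ 0.030643 rad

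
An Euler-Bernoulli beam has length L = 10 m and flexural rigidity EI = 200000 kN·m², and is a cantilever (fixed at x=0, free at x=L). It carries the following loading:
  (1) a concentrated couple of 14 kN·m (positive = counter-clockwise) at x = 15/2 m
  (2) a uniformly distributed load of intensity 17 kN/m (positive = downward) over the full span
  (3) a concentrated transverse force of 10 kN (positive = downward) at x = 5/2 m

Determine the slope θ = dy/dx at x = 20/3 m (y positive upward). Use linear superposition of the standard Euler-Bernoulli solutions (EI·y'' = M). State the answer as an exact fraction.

Load 1 — applied couple M₀=14 kN·m at a=15/2 m (b=L-a=5/2):
  θ_1 = M₀x/EI  [x≤a] = 14·(20/3)/200000 = 7/15000 rad
Load 2 — uniform load w=17 kN/m over full span:
  θ_2 = -wx(x²-3Lx+3L²)/(6EI) = -17·(20/3)·((20/3)²-3·10·(20/3)+3·10²)/(6·200000) = -221/16200 rad
Load 3 — point force P=10 kN at a=5/2 m (b=L-a=15/2):
  θ_3 = -Pa²/(2EI)  [x>a] = -10·(5/2)²/(2·200000) = -1/6400 rad
Superposition: θ = Σ θ_i = -172777/12960000 rad ≈ -0.013332 rad

θ(20/3) = -172777/12960000 rad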